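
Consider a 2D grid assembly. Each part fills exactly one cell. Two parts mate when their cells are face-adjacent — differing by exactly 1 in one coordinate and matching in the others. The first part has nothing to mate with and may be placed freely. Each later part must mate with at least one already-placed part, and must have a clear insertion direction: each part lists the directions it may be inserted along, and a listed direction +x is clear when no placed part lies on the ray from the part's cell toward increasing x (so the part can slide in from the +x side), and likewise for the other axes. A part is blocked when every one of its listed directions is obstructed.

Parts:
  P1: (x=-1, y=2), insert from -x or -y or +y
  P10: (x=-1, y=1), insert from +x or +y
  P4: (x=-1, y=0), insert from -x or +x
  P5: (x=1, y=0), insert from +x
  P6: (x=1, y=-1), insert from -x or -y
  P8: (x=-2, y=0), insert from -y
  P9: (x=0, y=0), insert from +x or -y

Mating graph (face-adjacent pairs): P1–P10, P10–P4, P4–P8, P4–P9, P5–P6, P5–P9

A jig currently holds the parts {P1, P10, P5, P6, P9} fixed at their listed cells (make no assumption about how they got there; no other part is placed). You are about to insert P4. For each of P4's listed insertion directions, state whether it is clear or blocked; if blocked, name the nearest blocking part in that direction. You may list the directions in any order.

+x: blocked by P9; -x: clear

-x: ray from P4(-1, 0) has no placed part ⇒ clear
+x: nearest on ray is P9@(0, 0) ⇒ blocked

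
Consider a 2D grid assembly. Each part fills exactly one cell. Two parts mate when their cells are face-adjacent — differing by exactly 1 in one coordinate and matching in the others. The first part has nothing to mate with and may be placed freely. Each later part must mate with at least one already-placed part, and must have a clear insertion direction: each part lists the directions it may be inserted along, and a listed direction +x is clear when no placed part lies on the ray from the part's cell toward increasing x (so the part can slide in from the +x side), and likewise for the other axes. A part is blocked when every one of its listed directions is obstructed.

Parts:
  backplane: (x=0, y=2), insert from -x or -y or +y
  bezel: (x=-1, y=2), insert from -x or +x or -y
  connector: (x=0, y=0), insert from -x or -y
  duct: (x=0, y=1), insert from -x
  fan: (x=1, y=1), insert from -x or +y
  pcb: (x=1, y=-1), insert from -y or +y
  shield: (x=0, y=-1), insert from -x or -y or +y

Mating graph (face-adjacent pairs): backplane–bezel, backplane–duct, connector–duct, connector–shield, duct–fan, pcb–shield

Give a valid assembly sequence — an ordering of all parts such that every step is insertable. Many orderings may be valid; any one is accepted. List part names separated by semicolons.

bezel; backplane; duct; fan; connector; shield; pcb

1. bezel@(-1, 2) [-x clear] — {bezel}
2. backplane@(0, 2) [-y clear] — {backplane, bezel}
3. duct@(0, 1) [-x clear] — {backplane, bezel, duct}
4. fan@(1, 1) [+y clear] — {backplane, bezel, duct, fan}
5. connector@(0, 0) [-x clear] — {backplane, bezel, connector, duct, fan}
6. shield@(0, -1) [-x clear] — {backplane, bezel, connector, duct, fan, shield}
7. pcb@(1, -1) [-y clear] — {backplane, bezel, connector, duct, fan, pcb, shield}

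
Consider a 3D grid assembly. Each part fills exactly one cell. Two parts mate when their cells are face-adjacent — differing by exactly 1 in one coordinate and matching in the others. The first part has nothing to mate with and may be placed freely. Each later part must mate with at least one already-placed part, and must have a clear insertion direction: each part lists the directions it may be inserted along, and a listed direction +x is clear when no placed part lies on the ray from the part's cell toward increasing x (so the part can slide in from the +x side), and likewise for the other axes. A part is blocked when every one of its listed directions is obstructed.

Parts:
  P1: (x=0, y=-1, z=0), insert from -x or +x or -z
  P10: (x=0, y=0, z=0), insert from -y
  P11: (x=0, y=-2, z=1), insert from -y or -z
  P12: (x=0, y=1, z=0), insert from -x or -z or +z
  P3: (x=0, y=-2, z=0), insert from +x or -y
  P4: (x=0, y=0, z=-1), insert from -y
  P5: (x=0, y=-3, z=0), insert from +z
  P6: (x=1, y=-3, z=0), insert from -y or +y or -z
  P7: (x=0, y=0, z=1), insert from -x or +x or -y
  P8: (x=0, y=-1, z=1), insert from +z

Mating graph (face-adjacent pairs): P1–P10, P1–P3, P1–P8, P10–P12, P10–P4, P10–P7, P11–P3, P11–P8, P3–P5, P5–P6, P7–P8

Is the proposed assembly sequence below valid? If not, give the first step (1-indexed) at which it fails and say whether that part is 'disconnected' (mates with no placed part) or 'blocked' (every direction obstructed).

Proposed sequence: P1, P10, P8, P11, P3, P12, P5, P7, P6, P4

Invalid at step 2 (blocked)

1. P1@(0, -1, 0) [-x clear] — {P1}
2. P10@(0, 0, 0) — -y all obstructed ⇒ blocked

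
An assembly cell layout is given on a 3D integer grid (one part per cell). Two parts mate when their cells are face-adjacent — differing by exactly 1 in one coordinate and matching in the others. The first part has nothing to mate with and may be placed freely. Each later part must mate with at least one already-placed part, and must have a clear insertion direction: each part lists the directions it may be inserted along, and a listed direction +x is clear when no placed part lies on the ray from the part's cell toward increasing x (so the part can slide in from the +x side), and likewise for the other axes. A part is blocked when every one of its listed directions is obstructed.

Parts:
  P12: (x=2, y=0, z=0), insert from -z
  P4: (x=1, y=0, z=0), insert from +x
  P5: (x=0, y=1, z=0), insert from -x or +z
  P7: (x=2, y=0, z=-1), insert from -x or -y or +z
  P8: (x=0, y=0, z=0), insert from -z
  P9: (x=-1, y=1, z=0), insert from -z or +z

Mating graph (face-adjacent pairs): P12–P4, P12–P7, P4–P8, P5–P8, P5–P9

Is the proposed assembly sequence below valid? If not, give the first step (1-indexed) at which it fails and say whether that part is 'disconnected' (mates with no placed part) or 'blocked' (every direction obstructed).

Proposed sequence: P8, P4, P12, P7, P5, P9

1. P8@(0, 0, 0) [-z clear] — {P8}
2. P4@(1, 0, 0) [+x clear] — {P4, P8}
3. P12@(2, 0, 0) [-z clear] — {P12, P4, P8}
4. P7@(2, 0, -1) [-x clear] — {P12, P4, P7, P8}
5. P5@(0, 1, 0) [-x clear] — {P12, P4, P5, P7, P8}
6. P9@(-1, 1, 0) [-z clear] — {P12, P4, P5, P7, P8, P9}

Valid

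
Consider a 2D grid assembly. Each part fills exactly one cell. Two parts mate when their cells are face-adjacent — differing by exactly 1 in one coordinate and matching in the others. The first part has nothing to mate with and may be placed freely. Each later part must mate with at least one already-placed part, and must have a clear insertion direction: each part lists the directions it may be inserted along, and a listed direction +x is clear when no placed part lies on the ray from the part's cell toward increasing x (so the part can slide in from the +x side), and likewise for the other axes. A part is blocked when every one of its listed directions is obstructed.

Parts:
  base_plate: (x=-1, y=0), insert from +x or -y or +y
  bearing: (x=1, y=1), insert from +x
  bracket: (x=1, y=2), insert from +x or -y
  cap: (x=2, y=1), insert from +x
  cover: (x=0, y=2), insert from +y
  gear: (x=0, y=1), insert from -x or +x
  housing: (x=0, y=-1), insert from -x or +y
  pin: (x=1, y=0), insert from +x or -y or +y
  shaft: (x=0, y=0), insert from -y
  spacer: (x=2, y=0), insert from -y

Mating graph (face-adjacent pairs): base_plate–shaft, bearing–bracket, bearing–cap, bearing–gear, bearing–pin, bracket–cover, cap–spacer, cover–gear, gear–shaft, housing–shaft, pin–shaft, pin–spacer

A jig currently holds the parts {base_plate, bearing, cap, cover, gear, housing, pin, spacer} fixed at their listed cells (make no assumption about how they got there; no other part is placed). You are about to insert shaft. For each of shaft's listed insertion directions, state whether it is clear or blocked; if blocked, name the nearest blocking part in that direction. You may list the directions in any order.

-y: nearest on ray is housing@(0, -1) ⇒ blocked

-y: blocked by housing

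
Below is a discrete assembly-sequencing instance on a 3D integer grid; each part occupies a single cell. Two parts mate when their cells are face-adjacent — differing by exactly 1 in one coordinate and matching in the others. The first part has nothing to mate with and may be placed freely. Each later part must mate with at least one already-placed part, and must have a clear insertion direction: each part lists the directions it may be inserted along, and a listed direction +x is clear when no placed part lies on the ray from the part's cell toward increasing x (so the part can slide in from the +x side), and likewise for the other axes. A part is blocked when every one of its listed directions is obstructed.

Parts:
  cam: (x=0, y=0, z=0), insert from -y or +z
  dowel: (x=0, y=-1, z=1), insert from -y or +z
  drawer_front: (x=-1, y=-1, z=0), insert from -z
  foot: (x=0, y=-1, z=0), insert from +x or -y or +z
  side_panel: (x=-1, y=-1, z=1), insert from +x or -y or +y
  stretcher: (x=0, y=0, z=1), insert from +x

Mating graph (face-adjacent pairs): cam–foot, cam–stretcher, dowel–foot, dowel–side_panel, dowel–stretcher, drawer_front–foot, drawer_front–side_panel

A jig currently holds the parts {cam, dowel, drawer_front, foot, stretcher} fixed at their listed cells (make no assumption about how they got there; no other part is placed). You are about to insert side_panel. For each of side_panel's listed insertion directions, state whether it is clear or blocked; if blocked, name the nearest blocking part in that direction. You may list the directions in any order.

+x: blocked by dowel; +y: clear; -y: clear

+x: nearest on ray is dowel@(0, -1, 1) ⇒ blocked
-y: ray from side_panel(-1, -1, 1) has no placed part ⇒ clear
+y: ray from side_panel(-1, -1, 1) has no placed part ⇒ clear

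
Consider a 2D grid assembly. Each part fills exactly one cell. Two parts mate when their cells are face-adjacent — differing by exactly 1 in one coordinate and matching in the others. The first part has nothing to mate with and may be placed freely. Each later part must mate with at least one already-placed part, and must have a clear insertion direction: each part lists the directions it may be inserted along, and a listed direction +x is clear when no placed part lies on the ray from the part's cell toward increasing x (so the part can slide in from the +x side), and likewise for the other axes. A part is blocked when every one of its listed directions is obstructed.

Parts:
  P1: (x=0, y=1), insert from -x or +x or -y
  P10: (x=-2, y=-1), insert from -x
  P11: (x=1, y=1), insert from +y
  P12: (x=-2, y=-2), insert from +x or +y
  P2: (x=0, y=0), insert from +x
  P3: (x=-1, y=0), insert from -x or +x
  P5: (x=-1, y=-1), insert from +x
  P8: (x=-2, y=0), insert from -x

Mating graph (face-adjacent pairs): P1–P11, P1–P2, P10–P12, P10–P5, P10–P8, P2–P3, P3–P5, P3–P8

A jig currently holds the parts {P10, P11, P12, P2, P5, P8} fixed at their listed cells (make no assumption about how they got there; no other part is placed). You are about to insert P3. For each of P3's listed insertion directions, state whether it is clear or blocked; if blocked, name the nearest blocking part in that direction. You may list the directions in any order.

-x: nearest on ray is P8@(-2, 0) ⇒ blocked
+x: nearest on ray is P2@(0, 0) ⇒ blocked

+x: blocked by P2; -x: blocked by P8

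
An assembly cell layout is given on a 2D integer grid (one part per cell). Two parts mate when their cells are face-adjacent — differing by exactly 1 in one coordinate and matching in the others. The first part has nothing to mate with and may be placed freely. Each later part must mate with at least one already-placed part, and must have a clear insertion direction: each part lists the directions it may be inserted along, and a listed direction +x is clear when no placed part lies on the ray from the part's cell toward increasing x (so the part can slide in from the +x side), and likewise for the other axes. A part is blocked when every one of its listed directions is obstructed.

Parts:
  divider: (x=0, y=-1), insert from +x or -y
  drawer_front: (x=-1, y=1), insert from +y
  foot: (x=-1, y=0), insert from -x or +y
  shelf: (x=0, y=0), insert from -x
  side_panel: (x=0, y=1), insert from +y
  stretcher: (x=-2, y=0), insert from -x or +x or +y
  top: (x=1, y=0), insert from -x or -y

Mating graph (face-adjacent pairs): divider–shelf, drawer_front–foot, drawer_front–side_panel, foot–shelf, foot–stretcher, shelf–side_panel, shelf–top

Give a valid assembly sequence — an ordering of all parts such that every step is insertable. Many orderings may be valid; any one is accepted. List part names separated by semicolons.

1. top@(1, 0) [-x clear] — {top}
2. shelf@(0, 0) [-x clear] — {shelf, top}
3. side_panel@(0, 1) [+y clear] — {shelf, side_panel, top}
4. divider@(0, -1) [+x clear] — {divider, shelf, side_panel, top}
5. drawer_front@(-1, 1) [+y clear] — {divider, drawer_front, shelf, side_panel, top}
6. foot@(-1, 0) [-x clear] — {divider, drawer_front, foot, shelf, side_panel, top}
7. stretcher@(-2, 0) [-x clear] — {divider, drawer_front, foot, shelf, side_panel, stretcher, top}

top; shelf; side_panel; divider; drawer_front; foot; stretcher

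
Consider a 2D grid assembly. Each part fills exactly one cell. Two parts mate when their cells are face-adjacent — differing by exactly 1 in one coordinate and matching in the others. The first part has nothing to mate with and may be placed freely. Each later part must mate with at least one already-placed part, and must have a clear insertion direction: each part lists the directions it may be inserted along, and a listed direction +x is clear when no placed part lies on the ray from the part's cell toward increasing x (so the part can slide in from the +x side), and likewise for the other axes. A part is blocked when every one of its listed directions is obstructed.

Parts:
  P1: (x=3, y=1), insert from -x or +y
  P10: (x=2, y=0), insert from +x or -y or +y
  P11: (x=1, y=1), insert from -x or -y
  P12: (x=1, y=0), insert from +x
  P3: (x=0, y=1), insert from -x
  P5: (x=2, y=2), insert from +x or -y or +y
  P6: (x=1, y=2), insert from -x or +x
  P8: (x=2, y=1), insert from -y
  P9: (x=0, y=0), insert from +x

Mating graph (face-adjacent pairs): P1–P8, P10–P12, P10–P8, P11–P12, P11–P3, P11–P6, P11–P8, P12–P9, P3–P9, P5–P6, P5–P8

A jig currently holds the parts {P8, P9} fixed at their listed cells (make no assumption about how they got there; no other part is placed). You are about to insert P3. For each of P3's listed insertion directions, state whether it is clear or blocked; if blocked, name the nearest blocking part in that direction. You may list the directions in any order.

-x: ray from P3(0, 1) has no placed part ⇒ clear

-x: clear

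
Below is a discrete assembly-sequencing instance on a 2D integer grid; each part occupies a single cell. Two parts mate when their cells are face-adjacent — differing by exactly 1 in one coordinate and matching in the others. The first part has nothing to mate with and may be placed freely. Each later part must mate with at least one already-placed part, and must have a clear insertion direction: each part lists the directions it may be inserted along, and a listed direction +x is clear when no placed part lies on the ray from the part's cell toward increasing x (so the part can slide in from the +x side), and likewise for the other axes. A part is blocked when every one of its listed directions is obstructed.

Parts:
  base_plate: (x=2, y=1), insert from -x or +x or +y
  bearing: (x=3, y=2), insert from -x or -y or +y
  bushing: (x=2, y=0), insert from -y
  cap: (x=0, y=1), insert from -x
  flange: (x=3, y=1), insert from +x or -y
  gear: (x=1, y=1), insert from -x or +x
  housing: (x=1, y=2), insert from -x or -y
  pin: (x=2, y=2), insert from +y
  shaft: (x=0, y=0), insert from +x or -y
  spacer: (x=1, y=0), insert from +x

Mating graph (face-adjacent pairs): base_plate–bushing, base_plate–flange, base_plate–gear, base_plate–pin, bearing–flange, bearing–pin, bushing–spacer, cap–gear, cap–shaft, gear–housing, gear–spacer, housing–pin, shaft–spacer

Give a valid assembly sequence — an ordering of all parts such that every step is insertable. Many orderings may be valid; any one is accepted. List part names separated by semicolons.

housing; pin; bearing; flange; base_plate; gear; cap; shaft; spacer; bushing

1. housing@(1, 2) [-x clear] — {housing}
2. pin@(2, 2) [+y clear] — {housing, pin}
3. bearing@(3, 2) [-y clear] — {bearing, housing, pin}
4. flange@(3, 1) [+x clear] — {bearing, flange, housing, pin}
5. base_plate@(2, 1) [-x clear] — {base_plate, bearing, flange, housing, pin}
6. gear@(1, 1) [-x clear] — {base_plate, bearing, flange, gear, housing, pin}
7. cap@(0, 1) [-x clear] — {base_plate, bearing, cap, flange, gear, housing, pin}
8. shaft@(0, 0) [+x clear] — {base_plate, bearing, cap, flange, gear, housing, pin, shaft}
9. spacer@(1, 0) [+x clear] — {base_plate, bearing, cap, flange, gear, housing, pin, shaft, spacer}
10. bushing@(2, 0) [-y clear] — {base_plate, bearing, bushing, cap, flange, gear, housing, pin, shaft, spacer}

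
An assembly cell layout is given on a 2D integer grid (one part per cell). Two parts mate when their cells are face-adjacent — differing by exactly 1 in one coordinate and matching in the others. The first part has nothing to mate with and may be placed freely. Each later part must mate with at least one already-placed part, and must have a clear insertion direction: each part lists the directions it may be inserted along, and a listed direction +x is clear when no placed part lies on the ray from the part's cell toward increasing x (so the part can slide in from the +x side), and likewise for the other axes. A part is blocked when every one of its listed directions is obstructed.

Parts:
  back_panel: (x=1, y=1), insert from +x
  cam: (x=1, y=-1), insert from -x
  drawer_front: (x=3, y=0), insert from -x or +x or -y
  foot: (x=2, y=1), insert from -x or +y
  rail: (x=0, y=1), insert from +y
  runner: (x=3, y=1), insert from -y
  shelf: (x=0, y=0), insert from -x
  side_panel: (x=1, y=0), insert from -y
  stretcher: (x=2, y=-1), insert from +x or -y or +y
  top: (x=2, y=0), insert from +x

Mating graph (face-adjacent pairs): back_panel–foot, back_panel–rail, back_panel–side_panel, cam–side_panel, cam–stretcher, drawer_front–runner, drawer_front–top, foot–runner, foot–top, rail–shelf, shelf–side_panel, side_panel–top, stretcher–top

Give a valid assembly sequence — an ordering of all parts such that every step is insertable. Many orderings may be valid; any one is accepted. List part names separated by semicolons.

1. top@(2, 0) [+x clear] — {top}
2. stretcher@(2, -1) [+x clear] — {stretcher, top}
3. side_panel@(1, 0) [-y clear] — {side_panel, stretcher, top}
4. shelf@(0, 0) [-x clear] — {shelf, side_panel, stretcher, top}
5. cam@(1, -1) [-x clear] — {cam, shelf, side_panel, stretcher, top}
6. rail@(0, 1) [+y clear] — {cam, rail, shelf, side_panel, stretcher, top}
7. back_panel@(1, 1) [+x clear] — {back_panel, cam, rail, shelf, side_panel, stretcher, top}
8. foot@(2, 1) [+y clear] — {back_panel, cam, foot, rail, shelf, side_panel, stretcher, top}
9. runner@(3, 1) [-y clear] — {back_panel, cam, foot, rail, runner, shelf, side_panel, stretcher, top}
10. drawer_front@(3, 0) [+x clear] — {back_panel, cam, drawer_front, foot, rail, runner, shelf, side_panel, stretcher, top}

top; stretcher; side_panel; shelf; cam; rail; back_panel; foot; runner; drawer_front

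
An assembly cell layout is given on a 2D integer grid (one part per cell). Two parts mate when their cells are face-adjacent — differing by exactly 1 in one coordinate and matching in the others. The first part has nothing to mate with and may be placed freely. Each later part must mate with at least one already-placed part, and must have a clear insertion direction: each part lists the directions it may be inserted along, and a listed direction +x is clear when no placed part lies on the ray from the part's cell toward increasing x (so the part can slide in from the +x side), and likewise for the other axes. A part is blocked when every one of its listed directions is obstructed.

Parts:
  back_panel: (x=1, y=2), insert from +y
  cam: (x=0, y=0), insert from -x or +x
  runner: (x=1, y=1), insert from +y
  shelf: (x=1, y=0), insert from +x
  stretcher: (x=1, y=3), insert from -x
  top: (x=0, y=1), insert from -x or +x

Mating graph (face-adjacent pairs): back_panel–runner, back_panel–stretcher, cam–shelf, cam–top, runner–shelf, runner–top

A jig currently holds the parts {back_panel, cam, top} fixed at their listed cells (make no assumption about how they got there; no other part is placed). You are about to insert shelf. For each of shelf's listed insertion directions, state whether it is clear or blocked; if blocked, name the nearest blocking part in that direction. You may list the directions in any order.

+x: ray from shelf(1, 0) has no placed part ⇒ clear

+x: clear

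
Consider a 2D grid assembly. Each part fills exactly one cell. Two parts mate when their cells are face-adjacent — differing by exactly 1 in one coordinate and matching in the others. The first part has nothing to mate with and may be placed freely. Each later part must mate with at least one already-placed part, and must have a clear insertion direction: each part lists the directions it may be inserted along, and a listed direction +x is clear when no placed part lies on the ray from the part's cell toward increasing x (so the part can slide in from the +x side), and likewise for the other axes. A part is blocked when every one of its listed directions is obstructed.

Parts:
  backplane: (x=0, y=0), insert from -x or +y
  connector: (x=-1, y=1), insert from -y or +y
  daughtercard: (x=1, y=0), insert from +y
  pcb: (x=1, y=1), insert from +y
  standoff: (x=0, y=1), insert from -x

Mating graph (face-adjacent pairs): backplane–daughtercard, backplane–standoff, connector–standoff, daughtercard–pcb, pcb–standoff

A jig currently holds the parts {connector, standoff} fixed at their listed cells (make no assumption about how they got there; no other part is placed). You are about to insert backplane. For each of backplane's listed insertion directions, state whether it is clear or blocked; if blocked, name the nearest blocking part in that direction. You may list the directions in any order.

+y: blocked by standoff; -x: clear

-x: ray from backplane(0, 0) has no placed part ⇒ clear
+y: nearest on ray is standoff@(0, 1) ⇒ blocked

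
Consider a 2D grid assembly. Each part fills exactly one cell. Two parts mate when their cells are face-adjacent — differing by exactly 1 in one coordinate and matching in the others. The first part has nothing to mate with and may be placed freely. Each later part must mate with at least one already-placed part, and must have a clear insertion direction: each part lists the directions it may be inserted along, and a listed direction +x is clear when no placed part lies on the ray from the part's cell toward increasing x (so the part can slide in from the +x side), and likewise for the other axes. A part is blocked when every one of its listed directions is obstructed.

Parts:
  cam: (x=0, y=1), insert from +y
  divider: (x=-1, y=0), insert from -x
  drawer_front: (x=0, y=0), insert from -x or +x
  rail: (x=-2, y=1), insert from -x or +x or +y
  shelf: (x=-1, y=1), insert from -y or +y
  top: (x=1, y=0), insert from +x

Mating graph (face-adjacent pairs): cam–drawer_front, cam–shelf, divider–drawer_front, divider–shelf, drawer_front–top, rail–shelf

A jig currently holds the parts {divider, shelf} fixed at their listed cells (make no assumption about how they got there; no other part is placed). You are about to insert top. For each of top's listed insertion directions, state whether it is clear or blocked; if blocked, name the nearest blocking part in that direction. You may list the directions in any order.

+x: ray from top(1, 0) has no placed part ⇒ clear

+x: clear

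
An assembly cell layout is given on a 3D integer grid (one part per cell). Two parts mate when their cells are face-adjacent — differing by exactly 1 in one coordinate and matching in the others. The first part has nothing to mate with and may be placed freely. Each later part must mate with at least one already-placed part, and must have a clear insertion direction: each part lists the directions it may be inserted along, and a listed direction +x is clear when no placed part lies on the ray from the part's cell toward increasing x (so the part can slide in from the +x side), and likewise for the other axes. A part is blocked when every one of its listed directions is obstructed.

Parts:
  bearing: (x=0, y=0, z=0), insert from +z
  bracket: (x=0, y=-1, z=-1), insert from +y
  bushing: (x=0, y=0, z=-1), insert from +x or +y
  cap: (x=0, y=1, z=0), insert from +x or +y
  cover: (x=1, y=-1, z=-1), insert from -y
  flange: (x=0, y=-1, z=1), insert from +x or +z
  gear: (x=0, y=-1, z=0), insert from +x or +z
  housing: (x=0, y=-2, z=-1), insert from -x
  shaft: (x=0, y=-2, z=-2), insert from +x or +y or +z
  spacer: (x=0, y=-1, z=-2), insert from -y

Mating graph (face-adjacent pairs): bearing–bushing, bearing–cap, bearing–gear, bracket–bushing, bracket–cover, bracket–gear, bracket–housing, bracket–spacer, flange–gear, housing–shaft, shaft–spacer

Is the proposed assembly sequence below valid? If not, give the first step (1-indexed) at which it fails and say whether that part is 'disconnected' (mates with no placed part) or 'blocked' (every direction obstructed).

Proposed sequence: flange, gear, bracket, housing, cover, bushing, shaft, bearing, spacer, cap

1. flange@(0, -1, 1) [+x clear] — {flange}
2. gear@(0, -1, 0) [+x clear] — {flange, gear}
3. bracket@(0, -1, -1) [+y clear] — {bracket, flange, gear}
4. housing@(0, -2, -1) [-x clear] — {bracket, flange, gear, housing}
5. cover@(1, -1, -1) [-y clear] — {bracket, cover, flange, gear, housing}
6. bushing@(0, 0, -1) [+x clear] — {bracket, bushing, cover, flange, gear, housing}
7. shaft@(0, -2, -2) [+x clear] — {bracket, bushing, cover, flange, gear, housing, shaft}
8. bearing@(0, 0, 0) [+z clear] — {bearing, bracket, bushing, cover, flange, gear, housing, shaft}
9. spacer@(0, -1, -2) — -y all obstructed ⇒ blocked

Invalid at step 9 (blocked)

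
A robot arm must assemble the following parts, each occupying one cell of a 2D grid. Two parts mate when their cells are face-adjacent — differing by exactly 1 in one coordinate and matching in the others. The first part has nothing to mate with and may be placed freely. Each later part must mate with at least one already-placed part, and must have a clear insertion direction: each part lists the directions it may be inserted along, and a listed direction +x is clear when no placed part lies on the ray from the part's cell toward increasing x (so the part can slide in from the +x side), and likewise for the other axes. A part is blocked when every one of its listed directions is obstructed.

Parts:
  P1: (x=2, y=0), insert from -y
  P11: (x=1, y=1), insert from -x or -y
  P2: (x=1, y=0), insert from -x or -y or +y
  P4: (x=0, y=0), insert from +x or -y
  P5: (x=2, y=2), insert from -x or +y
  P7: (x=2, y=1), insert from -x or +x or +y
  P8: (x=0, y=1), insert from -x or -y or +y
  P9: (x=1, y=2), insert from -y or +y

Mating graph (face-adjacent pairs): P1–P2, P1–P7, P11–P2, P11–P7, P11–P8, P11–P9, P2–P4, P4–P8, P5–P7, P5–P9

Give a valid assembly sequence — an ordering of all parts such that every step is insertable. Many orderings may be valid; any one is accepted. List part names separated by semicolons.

P5; P7; P11; P8; P9; P2; P1; P4

1. P5@(2, 2) [-x clear] — {P5}
2. P7@(2, 1) [-x clear] — {P5, P7}
3. P11@(1, 1) [-x clear] — {P11, P5, P7}
4. P8@(0, 1) [-x clear] — {P11, P5, P7, P8}
5. P9@(1, 2) [+y clear] — {P11, P5, P7, P8, P9}
6. P2@(1, 0) [-x clear] — {P11, P2, P5, P7, P8, P9}
7. P1@(2, 0) [-y clear] — {P1, P11, P2, P5, P7, P8, P9}
8. P4@(0, 0) [-y clear] — {P1, P11, P2, P4, P5, P7, P8, P9}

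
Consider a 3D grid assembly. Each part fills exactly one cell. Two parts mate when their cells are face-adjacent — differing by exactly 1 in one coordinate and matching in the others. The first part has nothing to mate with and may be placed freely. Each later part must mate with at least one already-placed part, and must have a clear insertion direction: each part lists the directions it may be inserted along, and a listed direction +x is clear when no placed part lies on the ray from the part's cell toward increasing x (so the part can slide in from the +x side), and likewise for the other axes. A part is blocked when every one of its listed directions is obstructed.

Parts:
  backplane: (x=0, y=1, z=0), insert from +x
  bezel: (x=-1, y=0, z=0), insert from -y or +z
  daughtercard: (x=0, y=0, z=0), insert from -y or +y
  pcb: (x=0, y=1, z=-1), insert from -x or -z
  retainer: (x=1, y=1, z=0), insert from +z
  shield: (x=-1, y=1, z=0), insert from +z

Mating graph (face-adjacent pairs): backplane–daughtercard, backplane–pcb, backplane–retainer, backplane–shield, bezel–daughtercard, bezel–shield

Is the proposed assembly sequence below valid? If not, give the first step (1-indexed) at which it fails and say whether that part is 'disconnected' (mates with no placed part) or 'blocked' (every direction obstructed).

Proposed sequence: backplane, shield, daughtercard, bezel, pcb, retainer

Valid

1. backplane@(0, 1, 0) [+x clear] — {backplane}
2. shield@(-1, 1, 0) [+z clear] — {backplane, shield}
3. daughtercard@(0, 0, 0) [-y clear] — {backplane, daughtercard, shield}
4. bezel@(-1, 0, 0) [-y clear] — {backplane, bezel, daughtercard, shield}
5. pcb@(0, 1, -1) [-x clear] — {backplane, bezel, daughtercard, pcb, shield}
6. retainer@(1, 1, 0) [+z clear] — {backplane, bezel, daughtercard, pcb, retainer, shield}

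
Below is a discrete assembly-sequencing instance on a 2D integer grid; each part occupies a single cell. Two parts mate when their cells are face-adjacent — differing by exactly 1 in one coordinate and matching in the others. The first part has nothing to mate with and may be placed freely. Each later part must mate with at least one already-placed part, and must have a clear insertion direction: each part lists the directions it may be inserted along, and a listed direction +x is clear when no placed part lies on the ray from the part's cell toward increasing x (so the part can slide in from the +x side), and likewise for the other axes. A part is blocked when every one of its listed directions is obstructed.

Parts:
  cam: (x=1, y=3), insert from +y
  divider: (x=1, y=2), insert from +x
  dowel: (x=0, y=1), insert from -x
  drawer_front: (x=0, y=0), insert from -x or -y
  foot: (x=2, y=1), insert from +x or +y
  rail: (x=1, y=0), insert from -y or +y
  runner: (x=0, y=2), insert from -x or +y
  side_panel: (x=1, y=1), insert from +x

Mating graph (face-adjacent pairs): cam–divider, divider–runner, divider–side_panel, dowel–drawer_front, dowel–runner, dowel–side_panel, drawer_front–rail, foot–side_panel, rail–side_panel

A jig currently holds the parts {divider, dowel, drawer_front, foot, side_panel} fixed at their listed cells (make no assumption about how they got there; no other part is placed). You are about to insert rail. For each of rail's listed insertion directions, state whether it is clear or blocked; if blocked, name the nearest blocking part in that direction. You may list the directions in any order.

+y: blocked by side_panel; -y: clear

-y: ray from rail(1, 0) has no placed part ⇒ clear
+y: nearest on ray is side_panel@(1, 1) ⇒ blocked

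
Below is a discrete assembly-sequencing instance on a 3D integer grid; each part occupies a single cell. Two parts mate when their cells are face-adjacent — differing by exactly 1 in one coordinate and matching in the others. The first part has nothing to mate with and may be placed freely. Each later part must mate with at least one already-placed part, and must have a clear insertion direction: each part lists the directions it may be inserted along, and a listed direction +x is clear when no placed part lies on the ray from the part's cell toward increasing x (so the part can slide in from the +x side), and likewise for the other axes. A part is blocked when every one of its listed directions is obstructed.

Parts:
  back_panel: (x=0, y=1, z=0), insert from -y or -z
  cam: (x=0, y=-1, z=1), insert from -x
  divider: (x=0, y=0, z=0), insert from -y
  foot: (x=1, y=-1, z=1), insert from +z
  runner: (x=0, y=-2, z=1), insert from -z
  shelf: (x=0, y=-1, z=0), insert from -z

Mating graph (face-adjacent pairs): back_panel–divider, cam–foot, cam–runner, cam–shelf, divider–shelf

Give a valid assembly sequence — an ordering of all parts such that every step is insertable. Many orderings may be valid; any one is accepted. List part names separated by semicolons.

back_panel; divider; shelf; cam; runner; foot

1. back_panel@(0, 1, 0) [-y clear] — {back_panel}
2. divider@(0, 0, 0) [-y clear] — {back_panel, divider}
3. shelf@(0, -1, 0) [-z clear] — {back_panel, divider, shelf}
4. cam@(0, -1, 1) [-x clear] — {back_panel, cam, divider, shelf}
5. runner@(0, -2, 1) [-z clear] — {back_panel, cam, divider, runner, shelf}
6. foot@(1, -1, 1) [+z clear] — {back_panel, cam, divider, foot, runner, shelf}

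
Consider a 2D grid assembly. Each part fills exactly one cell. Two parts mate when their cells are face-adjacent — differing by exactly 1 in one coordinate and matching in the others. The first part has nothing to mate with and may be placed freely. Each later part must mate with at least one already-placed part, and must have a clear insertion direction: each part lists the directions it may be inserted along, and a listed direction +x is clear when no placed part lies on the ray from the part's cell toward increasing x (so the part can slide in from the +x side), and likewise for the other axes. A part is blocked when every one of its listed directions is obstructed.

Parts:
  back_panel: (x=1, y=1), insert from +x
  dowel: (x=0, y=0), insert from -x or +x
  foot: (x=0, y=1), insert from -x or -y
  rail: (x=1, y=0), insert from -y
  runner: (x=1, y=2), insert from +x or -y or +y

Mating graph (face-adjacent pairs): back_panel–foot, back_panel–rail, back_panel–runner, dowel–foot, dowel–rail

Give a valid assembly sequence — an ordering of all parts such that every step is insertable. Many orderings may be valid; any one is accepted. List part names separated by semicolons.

1. rail@(1, 0) [-y clear] — {rail}
2. back_panel@(1, 1) [+x clear] — {back_panel, rail}
3. runner@(1, 2) [+x clear] — {back_panel, rail, runner}
4. foot@(0, 1) [-x clear] — {back_panel, foot, rail, runner}
5. dowel@(0, 0) [-x clear] — {back_panel, dowel, foot, rail, runner}

rail; back_panel; runner; foot; dowel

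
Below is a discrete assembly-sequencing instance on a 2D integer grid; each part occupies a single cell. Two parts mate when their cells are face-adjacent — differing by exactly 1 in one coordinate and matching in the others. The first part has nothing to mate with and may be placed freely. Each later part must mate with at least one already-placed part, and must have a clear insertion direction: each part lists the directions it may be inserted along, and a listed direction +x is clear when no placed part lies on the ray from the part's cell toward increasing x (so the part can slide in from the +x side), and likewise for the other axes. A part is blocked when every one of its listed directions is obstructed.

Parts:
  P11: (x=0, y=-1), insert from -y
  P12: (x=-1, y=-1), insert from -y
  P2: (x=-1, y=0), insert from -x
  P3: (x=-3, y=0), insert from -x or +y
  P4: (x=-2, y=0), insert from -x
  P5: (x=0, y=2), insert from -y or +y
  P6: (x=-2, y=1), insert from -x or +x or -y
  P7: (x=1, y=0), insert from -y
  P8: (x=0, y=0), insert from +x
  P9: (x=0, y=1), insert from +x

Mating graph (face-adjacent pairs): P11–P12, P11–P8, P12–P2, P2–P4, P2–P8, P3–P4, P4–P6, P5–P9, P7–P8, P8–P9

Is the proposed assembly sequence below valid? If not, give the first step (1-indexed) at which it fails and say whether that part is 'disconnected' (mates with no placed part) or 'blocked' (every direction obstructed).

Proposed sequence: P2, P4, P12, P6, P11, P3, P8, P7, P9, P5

1. P2@(-1, 0) [-x clear] — {P2}
2. P4@(-2, 0) [-x clear] — {P2, P4}
3. P12@(-1, -1) [-y clear] — {P12, P2, P4}
4. P6@(-2, 1) [-x clear] — {P12, P2, P4, P6}
5. P11@(0, -1) [-y clear] — {P11, P12, P2, P4, P6}
6. P3@(-3, 0) [-x clear] — {P11, P12, P2, P3, P4, P6}
7. P8@(0, 0) [+x clear] — {P11, P12, P2, P3, P4, P6, P8}
8. P7@(1, 0) [-y clear] — {P11, P12, P2, P3, P4, P6, P7, P8}
9. P9@(0, 1) [+x clear] — {P11, P12, P2, P3, P4, P6, P7, P8, P9}
10. P5@(0, 2) [+y clear] — {P11, P12, P2, P3, P4, P5, P6, P7, P8, P9}

Valid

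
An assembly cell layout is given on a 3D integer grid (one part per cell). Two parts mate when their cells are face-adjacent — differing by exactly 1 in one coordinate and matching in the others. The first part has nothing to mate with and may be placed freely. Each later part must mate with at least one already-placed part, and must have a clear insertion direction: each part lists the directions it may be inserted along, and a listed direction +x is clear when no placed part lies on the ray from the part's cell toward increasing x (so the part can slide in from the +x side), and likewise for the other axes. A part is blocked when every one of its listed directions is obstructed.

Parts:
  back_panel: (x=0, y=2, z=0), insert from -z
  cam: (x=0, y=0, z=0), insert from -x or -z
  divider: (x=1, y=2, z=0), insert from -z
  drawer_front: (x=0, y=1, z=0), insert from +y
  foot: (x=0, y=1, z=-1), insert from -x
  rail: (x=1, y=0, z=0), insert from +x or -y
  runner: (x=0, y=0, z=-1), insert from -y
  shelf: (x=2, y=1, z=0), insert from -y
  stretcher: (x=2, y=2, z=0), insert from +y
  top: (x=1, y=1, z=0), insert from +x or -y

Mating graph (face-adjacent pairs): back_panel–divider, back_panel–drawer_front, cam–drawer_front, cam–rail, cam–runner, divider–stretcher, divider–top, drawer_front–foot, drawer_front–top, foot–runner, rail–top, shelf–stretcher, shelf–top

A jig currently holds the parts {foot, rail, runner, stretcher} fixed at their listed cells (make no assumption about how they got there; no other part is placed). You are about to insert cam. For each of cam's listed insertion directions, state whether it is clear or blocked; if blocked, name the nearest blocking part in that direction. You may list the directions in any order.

-x: ray from cam(0, 0, 0) has no placed part ⇒ clear
-z: nearest on ray is runner@(0, 0, -1) ⇒ blocked

-x: clear; -z: blocked by runner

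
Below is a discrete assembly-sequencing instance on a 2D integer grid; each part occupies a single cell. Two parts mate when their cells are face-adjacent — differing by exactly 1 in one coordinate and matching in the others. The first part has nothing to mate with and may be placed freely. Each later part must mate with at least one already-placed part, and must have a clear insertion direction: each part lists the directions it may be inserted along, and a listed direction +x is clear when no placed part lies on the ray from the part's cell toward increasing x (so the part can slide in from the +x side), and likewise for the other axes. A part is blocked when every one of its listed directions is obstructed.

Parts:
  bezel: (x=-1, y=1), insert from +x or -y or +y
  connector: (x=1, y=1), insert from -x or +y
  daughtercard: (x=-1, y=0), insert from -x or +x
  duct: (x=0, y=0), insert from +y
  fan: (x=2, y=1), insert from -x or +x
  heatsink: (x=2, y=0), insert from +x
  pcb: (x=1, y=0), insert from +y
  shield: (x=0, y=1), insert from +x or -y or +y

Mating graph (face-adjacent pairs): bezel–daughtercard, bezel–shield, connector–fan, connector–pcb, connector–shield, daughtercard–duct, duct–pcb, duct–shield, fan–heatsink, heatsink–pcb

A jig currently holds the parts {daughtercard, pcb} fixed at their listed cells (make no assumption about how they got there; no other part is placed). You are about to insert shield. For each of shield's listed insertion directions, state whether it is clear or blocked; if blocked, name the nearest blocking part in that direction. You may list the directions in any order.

+x: ray from shield(0, 1) has no placed part ⇒ clear
-y: ray from shield(0, 1) has no placed part ⇒ clear
+y: ray from shield(0, 1) has no placed part ⇒ clear

+x: clear; +y: clear; -y: clear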